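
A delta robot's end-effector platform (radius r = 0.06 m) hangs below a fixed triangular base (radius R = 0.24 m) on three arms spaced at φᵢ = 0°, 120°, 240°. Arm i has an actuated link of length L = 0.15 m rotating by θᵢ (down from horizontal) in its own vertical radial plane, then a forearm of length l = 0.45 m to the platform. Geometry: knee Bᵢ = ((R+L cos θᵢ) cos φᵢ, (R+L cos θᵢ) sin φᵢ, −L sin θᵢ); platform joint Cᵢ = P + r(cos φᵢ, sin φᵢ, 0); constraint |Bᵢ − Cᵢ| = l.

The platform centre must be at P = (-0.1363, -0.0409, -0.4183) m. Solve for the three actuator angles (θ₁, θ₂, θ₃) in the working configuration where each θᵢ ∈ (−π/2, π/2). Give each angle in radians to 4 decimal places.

arm 1 (φ=0.0°): x'=-0.1363, y'=-0.0409
  e−x'=0.3163;  (l²−L²−(e−x')²−y'²−z²)/2L = -0.3223
  γ=atan2(-0.4183,0.3163)=-0.9234;  ψ=arccos(-0.6146)=2.2327;  θ1=γ+ψ≈1.3093
φ2=120.0° → target in arm frame (0.0327, 0.1385)
  A cos θ + B sin θ = C:  0.1473·cos θ + -0.4183·sin θ = -0.1195
  θ2 = atan2(B,A) + arccos(C/0.4435) = 0.6113
arm 3 (φ=240.0°): x'=0.1036, y'=-0.0976
  A=0.0764, B=-0.4183, C=(l²−L²−A²−y'²−z²)/(2L)=-0.0345
  √(A²+B²)=0.4252;  θ3 = -1.3901+1.6519 ≈ 0.2619

θ₁ = 1.3093, θ₂ = 0.6113, θ₃ = 0.2619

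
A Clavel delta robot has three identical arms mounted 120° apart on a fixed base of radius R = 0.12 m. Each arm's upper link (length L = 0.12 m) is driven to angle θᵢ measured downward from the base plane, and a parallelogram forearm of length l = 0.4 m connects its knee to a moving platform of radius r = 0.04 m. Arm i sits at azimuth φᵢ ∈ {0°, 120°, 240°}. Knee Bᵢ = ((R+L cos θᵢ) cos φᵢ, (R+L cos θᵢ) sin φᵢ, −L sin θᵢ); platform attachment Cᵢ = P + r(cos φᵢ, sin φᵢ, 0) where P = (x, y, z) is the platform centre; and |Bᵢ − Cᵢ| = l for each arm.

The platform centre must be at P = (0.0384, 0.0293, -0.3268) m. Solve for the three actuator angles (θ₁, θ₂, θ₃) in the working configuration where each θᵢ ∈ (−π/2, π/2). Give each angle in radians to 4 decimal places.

θ₁ = -0.3491, θ₂ = -0.1744, θ₃ = 0.0874

φ1=0.0° → target in arm frame (0.0384, 0.0293)
  A cos θ + B sin θ = C:  0.0416·cos θ + -0.3268·sin θ = 0.1509
  √(A²+B²)=0.3294;  θ1 = -1.4442+1.0950 ≈ -0.3491
arm 2 (φ=120.0°): x'=0.0062, y'=-0.0479
  A=0.0738, B=-0.3268, C=(l²−L²−A²−y'²−z²)/(2L)=0.1294
  √(A²+B²)=0.3350;  θ2 = -1.3486+1.1742 ≈ -0.1744
φ3=240.0° → target in arm frame (-0.0446, 0.0186)
  A cos θ + B sin θ = C:  0.1246·cos θ + -0.3268·sin θ = 0.0956
  γ=atan2(-0.3268,0.1246)=-1.2066;  ψ=arccos(0.2733)=1.2940;  θ3=γ+ψ≈0.0874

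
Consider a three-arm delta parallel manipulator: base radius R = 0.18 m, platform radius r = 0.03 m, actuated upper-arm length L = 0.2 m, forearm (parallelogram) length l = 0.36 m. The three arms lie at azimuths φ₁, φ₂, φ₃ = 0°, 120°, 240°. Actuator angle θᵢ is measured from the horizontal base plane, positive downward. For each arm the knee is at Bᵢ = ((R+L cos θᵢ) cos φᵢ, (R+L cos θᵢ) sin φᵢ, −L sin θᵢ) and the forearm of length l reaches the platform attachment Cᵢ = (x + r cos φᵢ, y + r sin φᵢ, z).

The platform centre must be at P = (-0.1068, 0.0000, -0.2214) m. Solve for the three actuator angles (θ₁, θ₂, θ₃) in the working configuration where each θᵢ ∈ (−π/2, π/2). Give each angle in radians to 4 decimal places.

θ₁ = 1.0474, θ₂ = 0.1743, θ₃ = 0.1743

arm 1 (φ=0.0°): x'=-0.1068, y'=0.0000
  e−x'=0.2568;  (l²−L²−(e−x')²−y'²−z²)/2L = -0.0634
  √(A²+B²)=0.3391;  θ1 = -0.7115+1.7589 ≈ 1.0474
φ2=120.0° → target in arm frame (0.0534, 0.0925)
  A cos θ + B sin θ = C:  0.0966·cos θ + -0.2214·sin θ = 0.0567
  γ=atan2(-0.2214,0.0966)=-1.1594;  ψ=arccos(0.2349)=1.3337;  θ2=γ+ψ≈0.1743
φ3=240.0° → target in arm frame (0.0534, -0.0925)
  A=0.0966, B=-0.2214, C=(l²−L²−A²−y'²−z²)/(2L)=0.0567
  θ3 = atan2(B,A) + arccos(C/0.2416) = 0.1743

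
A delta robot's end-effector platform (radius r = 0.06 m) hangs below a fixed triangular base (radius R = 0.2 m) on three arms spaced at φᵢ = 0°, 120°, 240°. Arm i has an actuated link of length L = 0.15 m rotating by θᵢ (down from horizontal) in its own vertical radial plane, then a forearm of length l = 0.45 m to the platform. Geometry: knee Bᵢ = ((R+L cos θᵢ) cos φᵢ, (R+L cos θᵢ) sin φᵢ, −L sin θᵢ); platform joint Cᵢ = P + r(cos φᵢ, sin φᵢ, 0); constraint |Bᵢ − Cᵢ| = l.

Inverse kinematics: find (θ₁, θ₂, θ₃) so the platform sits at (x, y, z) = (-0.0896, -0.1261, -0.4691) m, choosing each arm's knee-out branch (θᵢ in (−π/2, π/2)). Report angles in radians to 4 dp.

φ1=0.0° → target in arm frame (-0.0896, -0.1261)
  A cos θ + B sin θ = C:  0.2296·cos θ + -0.4691·sin θ = -0.3622
  θ1 = atan2(B,A) + arccos(C/0.5223) = 1.2216
arm 2 (φ=120.0°): x'=-0.0644, y'=0.1406
  e−x'=0.2044;  (l²−L²−(e−x')²−y'²−z²)/2L = -0.3387
  √(A²+B²)=0.5117;  θ2 = -1.1599+2.2942 ≈ 1.1344
arm 3 (φ=240.0°): x'=0.1540, y'=-0.0145
  A cos θ + B sin θ = C:  -0.0140·cos θ + -0.4691·sin θ = -0.1349
  √(A²+B²)=0.4693;  θ3 = -1.6006+1.8623 ≈ 0.2617

θ₁ = 1.2216, θ₂ = 1.1344, θ₃ = 0.2617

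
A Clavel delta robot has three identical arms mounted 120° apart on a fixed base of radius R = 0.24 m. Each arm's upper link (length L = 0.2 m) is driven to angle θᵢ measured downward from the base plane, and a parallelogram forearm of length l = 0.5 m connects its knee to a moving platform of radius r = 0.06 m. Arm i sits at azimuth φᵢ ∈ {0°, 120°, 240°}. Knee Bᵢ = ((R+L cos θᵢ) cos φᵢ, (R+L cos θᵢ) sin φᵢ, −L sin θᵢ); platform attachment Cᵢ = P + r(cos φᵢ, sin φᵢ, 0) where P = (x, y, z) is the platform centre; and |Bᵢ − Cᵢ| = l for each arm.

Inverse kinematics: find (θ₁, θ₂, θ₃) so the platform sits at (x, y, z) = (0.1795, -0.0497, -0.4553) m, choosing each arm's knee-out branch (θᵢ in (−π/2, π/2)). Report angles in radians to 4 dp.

arm 1 (φ=0.0°): x'=0.1795, y'=-0.0497
  A=0.0005, B=-0.4553, C=(l²−L²−A²−y'²−z²)/(2L)=0.0006
  θ1 = atan2(B,A) + arccos(C/0.4553) = -0.0002
arm 2 (φ=120.0°): x'=-0.1328, y'=-0.1306
  A cos θ + B sin θ = C:  0.3128·cos θ + -0.4553·sin θ = -0.2805
  θ2 = atan2(B,A) + arccos(C/0.5524) = 1.1345
φ3=240.0° → target in arm frame (-0.0467, 0.1803)
  e−x'=0.2267;  (l²−L²−(e−x')²−y'²−z²)/2L = -0.2030
  γ=atan2(-0.4553,0.2267)=-1.1088;  ψ=arccos(-0.3991)=1.9814;  θ3=γ+ψ≈0.8726

θ₁ = -0.0002, θ₂ = 1.1345, θ₃ = 0.8726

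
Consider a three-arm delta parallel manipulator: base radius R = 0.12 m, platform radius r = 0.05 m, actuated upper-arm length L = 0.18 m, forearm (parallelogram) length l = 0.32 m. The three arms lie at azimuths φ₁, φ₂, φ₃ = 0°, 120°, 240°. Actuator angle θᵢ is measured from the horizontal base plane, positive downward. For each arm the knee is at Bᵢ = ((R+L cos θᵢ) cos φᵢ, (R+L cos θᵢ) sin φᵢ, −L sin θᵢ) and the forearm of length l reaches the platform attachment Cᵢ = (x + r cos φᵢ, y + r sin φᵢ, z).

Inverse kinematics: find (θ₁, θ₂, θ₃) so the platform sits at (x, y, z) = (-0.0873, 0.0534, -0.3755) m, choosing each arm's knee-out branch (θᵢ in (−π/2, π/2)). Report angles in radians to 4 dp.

θ₁ = 1.1346, θ₂ = 0.5236, θ₃ = 0.8725

arm 1 (φ=0.0°): x'=-0.0873, y'=0.0534
  A=0.1573, B=-0.3755, C=(l²−L²−A²−y'²−z²)/(2L)=-0.2739
  γ=atan2(-0.3755,0.1573)=-1.1741;  ψ=arccos(-0.6727)=2.3087;  θ1=γ+ψ≈1.1346
φ2=120.0° → target in arm frame (0.0899, 0.0489)
  e−x'=-0.0199;  (l²−L²−(e−x')²−y'²−z²)/2L = -0.2050
  θ2 = atan2(B,A) + arccos(C/0.3760) = 0.5236
φ3=240.0° → target in arm frame (-0.0026, -0.1023)
  A cos θ + B sin θ = C:  0.0726·cos θ + -0.3755·sin θ = -0.2409
  γ=atan2(-0.3755,0.0726)=-1.3798;  ψ=arccos(-0.6300)=2.2523;  θ3=γ+ψ≈0.8725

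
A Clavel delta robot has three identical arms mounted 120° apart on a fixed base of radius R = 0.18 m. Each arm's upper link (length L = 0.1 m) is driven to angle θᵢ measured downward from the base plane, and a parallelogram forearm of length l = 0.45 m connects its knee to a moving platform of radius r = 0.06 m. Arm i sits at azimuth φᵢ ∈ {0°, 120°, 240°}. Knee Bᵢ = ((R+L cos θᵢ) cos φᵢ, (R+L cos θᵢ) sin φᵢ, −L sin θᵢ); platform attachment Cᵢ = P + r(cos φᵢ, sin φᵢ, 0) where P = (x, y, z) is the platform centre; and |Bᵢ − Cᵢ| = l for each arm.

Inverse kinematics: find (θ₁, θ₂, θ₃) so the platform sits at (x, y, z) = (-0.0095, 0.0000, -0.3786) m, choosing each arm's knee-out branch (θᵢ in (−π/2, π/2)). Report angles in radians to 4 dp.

φ1=0.0° → target in arm frame (-0.0095, 0.0000)
  A cos θ + B sin θ = C:  0.1295·cos θ + -0.3786·sin θ = 0.1620
  γ=atan2(-0.3786,0.1295)=-1.2412;  ψ=arccos(0.4048)=1.1541;  θ1=γ+ψ≈-0.0871
φ2=120.0° → target in arm frame (0.0047, 0.0082)
  A cos θ + B sin θ = C:  0.1152·cos θ + -0.3786·sin θ = 0.1791
  √(A²+B²)=0.3958;  θ2 = -1.2753+1.1013 ≈ -0.1740
arm 3 (φ=240.0°): x'=0.0048, y'=-0.0082
  e−x'=0.1152;  (l²−L²−(e−x')²−y'²−z²)/2L = 0.1791
  θ3 = atan2(B,A) + arccos(C/0.3958) = -0.1740

θ₁ = -0.0871, θ₂ = -0.1740, θ₃ = -0.1740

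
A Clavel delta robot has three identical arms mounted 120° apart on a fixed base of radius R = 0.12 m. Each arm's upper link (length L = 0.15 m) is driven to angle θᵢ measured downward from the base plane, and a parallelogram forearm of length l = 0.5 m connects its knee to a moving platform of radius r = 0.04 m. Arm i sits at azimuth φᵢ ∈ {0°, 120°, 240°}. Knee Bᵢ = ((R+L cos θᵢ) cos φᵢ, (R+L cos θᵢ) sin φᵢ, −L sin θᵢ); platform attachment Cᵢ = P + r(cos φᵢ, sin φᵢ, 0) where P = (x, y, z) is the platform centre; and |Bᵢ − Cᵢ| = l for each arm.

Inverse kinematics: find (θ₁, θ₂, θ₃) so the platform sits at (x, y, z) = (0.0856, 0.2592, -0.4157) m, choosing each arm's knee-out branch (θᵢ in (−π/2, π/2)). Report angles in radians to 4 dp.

arm 1 (φ=0.0°): x'=0.0856, y'=0.2592
  A cos θ + B sin θ = C:  -0.0056·cos θ + -0.4157·sin θ = -0.0417
  γ=atan2(-0.4157,-0.0056)=-1.5843;  ψ=arccos(-0.1004)=1.6714;  θ1=γ+ψ≈0.0871
rotate P by −φ2: (0.1817, -0.2037, -0.4157)
  e−x'=-0.1017;  (l²−L²−(e−x')²−y'²−z²)/2L = 0.0095
  γ=atan2(-0.4157,-0.1017)=-1.8107;  ψ=arccos(0.0222)=1.5486;  θ2=γ+ψ≈-0.2621
rotate P by −φ3: (-0.2673, -0.0555, -0.4157)
  e−x'=0.3473;  (l²−L²−(e−x')²−y'²−z²)/2L = -0.2299
  γ=atan2(-0.4157,0.3473)=-0.8748;  ψ=arccos(-0.4245)=2.0092;  θ3=γ+ψ≈1.1344

θ₁ = 0.0871, θ₂ = -0.2621, θ₃ = 1.1344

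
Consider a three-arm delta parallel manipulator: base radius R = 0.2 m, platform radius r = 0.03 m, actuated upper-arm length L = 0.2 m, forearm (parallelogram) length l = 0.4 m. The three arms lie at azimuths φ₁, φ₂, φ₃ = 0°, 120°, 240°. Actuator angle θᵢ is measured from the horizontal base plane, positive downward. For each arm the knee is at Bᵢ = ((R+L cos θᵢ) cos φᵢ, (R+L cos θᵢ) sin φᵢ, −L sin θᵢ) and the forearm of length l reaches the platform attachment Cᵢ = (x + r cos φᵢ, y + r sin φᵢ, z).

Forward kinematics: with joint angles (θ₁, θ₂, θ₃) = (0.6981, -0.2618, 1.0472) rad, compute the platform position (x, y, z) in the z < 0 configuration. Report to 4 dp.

centre 1 = (0.3232·cos0.0°, 0.3232·sin0.0°, -0.1286) = (0.3232, 0.0000, -0.1286)
φ2=120.0°: virtual centre (-0.1816, 0.3145, 0.0518), radius l
φ3=240.0°: virtual centre (-0.1350, -0.2338, -0.1732), radius l
|centre ₂|²−|centre ₁|² = 0.0136;  |centre ₃|²−|centre ₁|² = -0.0181
[-1.0096 0.6291 0.3606]·P = 0.0136;  [-0.9164 -0.4677 -0.0893]·P = -0.0181
Cramer: x(z) = 0.0048+0.1073z;  y(z) = 0.0293-0.4011z
sphere 1 gives Az²+Bz+C=0 with A=1.1724, B=0.1653, C=-0.0412;  B²−4AC=0.2207;  roots -0.2708, 0.1298;  negative root z = -0.2708
x = -0.0243, y = 0.1379

(-0.0243, 0.1379, -0.2708)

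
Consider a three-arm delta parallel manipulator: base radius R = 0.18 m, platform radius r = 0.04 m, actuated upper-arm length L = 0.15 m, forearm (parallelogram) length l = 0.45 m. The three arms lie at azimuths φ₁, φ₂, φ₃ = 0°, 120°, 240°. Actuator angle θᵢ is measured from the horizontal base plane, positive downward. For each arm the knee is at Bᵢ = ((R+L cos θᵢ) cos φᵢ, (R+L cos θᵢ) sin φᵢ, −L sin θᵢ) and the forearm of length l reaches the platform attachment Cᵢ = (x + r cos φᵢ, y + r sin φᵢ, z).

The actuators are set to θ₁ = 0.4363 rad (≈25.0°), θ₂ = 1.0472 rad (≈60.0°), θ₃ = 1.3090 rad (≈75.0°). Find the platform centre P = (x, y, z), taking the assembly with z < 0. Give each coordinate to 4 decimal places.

(0.1274, 0.0430, -0.4860)

arm 1 at φ=0.0°: (R−r)+L cos θ1 = 0.2759;  centre 1 = (0.2759, 0.0000, -0.0634)
centre 2 = (0.2150·cos120.0°, 0.2150·sin120.0°, -0.1299) = (-0.1075, 0.1862, -0.1299)
centre 3 = (0.1788·cos240.0°, 0.1788·sin240.0°, -0.1449) = (-0.0894, -0.1549, -0.1449)
eliminate P² terms by subtracting sphere 1 from 2 and 3
linear system: -0.7669x+0.3724y = -0.0171−-0.1330z; -0.7307x+-0.3097y = -0.0272−-0.1630z
det = 0.5096;  x = 0.0302+-0.2000z,  y = 0.0165+-0.0545z
into |P−centre ₁|² = l²: 1.0430z² + 0.2232z + -0.1378 = 0;  Δ = 0.6249;  z = -0.4860 or 0.2719 → z<0 root = -0.4860
x = 0.1274, y = 0.0430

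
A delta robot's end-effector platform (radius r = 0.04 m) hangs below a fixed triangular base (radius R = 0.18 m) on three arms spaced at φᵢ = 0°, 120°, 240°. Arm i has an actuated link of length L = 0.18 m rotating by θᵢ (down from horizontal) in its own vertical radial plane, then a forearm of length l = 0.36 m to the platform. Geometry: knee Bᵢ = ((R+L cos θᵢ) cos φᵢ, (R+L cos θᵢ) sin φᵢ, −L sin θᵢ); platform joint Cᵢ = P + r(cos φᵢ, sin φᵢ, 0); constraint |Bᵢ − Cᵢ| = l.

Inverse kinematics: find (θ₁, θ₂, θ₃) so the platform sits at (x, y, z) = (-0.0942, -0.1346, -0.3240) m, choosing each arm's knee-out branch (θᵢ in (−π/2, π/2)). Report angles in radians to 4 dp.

θ₁ = 1.2215, θ₂ = 1.1342, θ₃ = 0.0002

rotate P by −φ1: (-0.0942, -0.1346, -0.3240)
  A=0.2342, B=-0.3240, C=(l²−L²−A²−y'²−z²)/(2L)=-0.2243
  γ=atan2(-0.3240,0.2342)=-0.9449;  ψ=arccos(-0.5610)=2.1664;  θ1=γ+ψ≈1.2215
rotate P by −φ2: (-0.0695, 0.1489, -0.3240)
  e−x'=0.2095;  (l²−L²−(e−x')²−y'²−z²)/2L = -0.2050
  γ=atan2(-0.3240,0.2095)=-0.9969;  ψ=arccos(-0.5315)=2.1311;  θ2=γ+ψ≈1.1342
rotate P by −φ3: (0.1637, -0.0143, -0.3240)
  A=-0.0237, B=-0.3240, C=(l²−L²−A²−y'²−z²)/(2L)=-0.0237
  θ3 = atan2(B,A) + arccos(C/0.3249) = 0.0002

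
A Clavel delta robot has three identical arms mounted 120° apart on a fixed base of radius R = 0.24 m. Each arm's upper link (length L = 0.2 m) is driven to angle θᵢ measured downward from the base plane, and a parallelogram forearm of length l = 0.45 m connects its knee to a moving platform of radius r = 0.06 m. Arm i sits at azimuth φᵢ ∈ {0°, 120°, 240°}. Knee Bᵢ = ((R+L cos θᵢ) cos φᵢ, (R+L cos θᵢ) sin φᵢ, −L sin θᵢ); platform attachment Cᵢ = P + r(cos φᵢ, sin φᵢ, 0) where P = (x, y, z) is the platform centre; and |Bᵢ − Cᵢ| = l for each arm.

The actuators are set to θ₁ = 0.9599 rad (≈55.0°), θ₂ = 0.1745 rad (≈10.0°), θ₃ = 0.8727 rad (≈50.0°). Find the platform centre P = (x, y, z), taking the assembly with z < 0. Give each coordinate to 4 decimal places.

(-0.0730, 0.0972, -0.4043)

centre 1 = (0.2947·cos0.0°, 0.2947·sin0.0°, -0.1638) = (0.2947, 0.0000, -0.1638)
arm 2 at φ=120.0°: ρ2 = 0.3770;  centre 2 = (-0.1885, 0.3265, -0.0347)
centre 3 = (0.3086·cos240.0°, 0.3086·sin240.0°, -0.1532) = (-0.1543, -0.2672, -0.1532)
|centre ₂|²−|centre ₁|² = 0.0296;  |centre ₃|²−|centre ₁|² = 0.0050
[-0.9664 0.6529 0.2582]·P = 0.0296;  [-0.8980 -0.5344 0.0212]·P = 0.0050
det = 1.1028;  x = -0.0173+0.1377z,  y = 0.0197+-0.1917z
quadratic in z: (1.0557)z²+(0.2342)z+(-0.0779)=0, √Δ=0.6196 → z ∈ {-0.4043, 0.1825}; z = -0.4043 (taking z<0)
x = -0.0730, y = 0.0972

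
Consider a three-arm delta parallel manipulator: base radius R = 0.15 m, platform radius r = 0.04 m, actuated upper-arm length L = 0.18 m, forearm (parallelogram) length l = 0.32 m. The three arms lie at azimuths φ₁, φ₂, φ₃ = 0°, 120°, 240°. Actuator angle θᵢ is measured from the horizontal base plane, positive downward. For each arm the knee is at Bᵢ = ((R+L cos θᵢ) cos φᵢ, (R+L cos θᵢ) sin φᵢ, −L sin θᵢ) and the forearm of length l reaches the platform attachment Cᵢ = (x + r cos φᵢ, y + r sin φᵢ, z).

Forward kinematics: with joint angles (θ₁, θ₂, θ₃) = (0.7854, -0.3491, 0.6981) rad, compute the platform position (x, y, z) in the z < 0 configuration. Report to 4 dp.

centre 1 = (0.2373·cos0.0°, 0.2373·sin0.0°, -0.1273) = (0.2373, 0.0000, -0.1273)
centre 2 = (0.2791·cos120.0°, 0.2791·sin120.0°, 0.0616) = (-0.1396, 0.2417, 0.0616)
centre 3 = (0.2479·cos240.0°, 0.2479·sin240.0°, -0.1157) = (-0.1239, -0.2147, -0.1157)
eliminate P² terms by subtracting sphere 1 from 2 and 3
[-0.7537 0.4835 0.3777]·P = 0.0092;  [-0.7224 -0.4294 0.0232]·P = 0.0023
det = 0.6729;  x = -0.0076+0.2576z,  y = 0.0073+-0.3796z
quadratic in z: (1.2104)z²+(0.1229)z+(-0.0262)=0, √Δ=0.3768 → z ∈ {-0.2064, 0.1049}; z = -0.2064 (taking z<0)
x = -0.0607, y = 0.0856

(-0.0607, 0.0856, -0.2064)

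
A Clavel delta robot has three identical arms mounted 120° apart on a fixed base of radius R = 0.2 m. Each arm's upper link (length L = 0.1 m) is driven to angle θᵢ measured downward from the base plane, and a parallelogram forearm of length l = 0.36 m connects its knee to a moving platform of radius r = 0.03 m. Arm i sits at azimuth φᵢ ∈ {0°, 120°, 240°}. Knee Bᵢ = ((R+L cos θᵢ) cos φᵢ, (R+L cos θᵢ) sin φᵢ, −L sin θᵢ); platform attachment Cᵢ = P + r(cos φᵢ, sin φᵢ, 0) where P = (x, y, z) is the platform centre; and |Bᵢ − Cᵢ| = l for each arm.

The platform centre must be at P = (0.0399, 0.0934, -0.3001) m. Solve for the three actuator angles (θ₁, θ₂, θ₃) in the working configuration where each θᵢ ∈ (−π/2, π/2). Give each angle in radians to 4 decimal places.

θ₁ = 0.3496, θ₂ = 0.1748, θ₃ = 1.3091

φ1=0.0° → target in arm frame (0.0399, 0.0934)
  e−x'=0.1301;  (l²−L²−(e−x')²−y'²−z²)/2L = 0.0195
  θ1 = atan2(B,A) + arccos(C/0.3271) = 0.3496
φ2=120.0° → target in arm frame (0.0609, -0.0813)
  e−x'=0.1091;  (l²−L²−(e−x')²−y'²−z²)/2L = 0.0552
  γ=atan2(-0.3001,0.1091)=-1.2222;  ψ=arccos(0.1729)=1.3970;  θ2=γ+ψ≈0.1748
φ3=240.0° → target in arm frame (-0.1008, -0.0121)
  A=0.2708, B=-0.3001, C=(l²−L²−A²−y'²−z²)/(2L)=-0.2198
  θ3 = atan2(B,A) + arccos(C/0.4042) = 1.3091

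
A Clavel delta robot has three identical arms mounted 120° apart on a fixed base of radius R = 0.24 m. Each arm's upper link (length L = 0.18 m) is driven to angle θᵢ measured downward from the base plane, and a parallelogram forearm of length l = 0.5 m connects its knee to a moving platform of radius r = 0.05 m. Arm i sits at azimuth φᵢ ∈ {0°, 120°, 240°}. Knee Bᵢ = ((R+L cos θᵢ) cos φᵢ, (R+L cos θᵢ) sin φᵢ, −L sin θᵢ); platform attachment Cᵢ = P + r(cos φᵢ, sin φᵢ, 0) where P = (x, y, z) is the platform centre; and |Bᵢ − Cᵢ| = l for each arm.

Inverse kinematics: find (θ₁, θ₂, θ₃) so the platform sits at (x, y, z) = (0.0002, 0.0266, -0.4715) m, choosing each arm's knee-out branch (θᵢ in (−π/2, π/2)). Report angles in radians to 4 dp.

θ₁ = 0.6112, θ₂ = 0.5237, θ₃ = 0.6980

φ1=0.0° → target in arm frame (0.0002, 0.0266)
  A cos θ + B sin θ = C:  0.1898·cos θ + -0.4715·sin θ = -0.1151
  γ=atan2(-0.4715,0.1898)=-1.1881;  ψ=arccos(-0.2265)=1.7993;  θ1=γ+ψ≈0.6112
rotate P by −φ2: (0.0229, -0.0135, -0.4715)
  e−x'=0.1671;  (l²−L²−(e−x')²−y'²−z²)/2L = -0.0911
  γ=atan2(-0.4715,0.1671)=-1.2303;  ψ=arccos(-0.1822)=1.7540;  θ2=γ+ψ≈0.5237
rotate P by −φ3: (-0.0231, -0.0131, -0.4715)
  A cos θ + B sin θ = C:  0.2131·cos θ + -0.4715·sin θ = -0.1398
  θ3 = atan2(B,A) + arccos(C/0.5174) = 0.6980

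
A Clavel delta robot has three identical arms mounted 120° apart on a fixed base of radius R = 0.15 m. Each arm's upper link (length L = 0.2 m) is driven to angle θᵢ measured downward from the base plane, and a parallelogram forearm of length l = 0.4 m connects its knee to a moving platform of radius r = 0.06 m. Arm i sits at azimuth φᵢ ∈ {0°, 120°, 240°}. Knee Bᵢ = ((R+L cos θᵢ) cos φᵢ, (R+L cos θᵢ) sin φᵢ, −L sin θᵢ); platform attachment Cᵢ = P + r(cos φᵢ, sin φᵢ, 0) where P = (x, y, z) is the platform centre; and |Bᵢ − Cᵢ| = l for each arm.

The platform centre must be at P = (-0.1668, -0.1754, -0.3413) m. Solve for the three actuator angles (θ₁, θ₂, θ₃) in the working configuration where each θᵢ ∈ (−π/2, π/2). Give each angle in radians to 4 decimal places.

θ₁ = 1.2220, θ₂ = 0.9602, θ₃ = -0.2617

rotate P by −φ1: (-0.1668, -0.1754, -0.3413)
  A cos θ + B sin θ = C:  0.2568·cos θ + -0.3413·sin θ = -0.2330
  γ=atan2(-0.3413,0.2568)=-0.9257;  ψ=arccos(-0.5455)=2.1478;  θ1=γ+ψ≈1.2220
arm 2 (φ=120.0°): x'=-0.0685, y'=0.2322
  A=0.1585, B=-0.3413, C=(l²−L²−A²−y'²−z²)/(2L)=-0.1888
  √(A²+B²)=0.3763;  θ2 = -1.1360+2.0962 ≈ 0.9602
φ3=240.0° → target in arm frame (0.2353, -0.0568)
  A=-0.1453, B=-0.3413, C=(l²−L²−A²−y'²−z²)/(2L)=-0.0520
  √(A²+B²)=0.3709;  θ3 = -1.9733+1.7116 ≈ -0.2617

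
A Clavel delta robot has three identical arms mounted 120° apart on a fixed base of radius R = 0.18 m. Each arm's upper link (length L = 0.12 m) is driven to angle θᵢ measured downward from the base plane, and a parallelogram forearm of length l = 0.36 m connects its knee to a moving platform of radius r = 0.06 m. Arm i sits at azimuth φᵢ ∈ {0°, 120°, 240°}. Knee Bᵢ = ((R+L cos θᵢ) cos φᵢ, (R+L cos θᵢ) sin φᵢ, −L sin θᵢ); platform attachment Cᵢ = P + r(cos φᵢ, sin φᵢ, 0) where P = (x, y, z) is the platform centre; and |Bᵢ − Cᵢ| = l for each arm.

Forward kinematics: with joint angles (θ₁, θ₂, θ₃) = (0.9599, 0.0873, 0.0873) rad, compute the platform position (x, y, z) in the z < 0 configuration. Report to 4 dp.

(-0.1063, 0.0000, -0.3044)

O1 = (0.1888·cos0.0°, 0.1888·sin0.0°, -0.0983) = (0.1888, 0.0000, -0.0983)
φ2=120.0°: virtual centre (-0.1198, 0.2075, -0.0105), radius l
O3 = (0.2395·cos240.0°, 0.2395·sin240.0°, -0.0105) = (-0.1198, -0.2075, -0.0105)
|O₂|²−|O₁|² = 0.0122;  |O₃|²−|O₁|² = 0.0122
[-0.6172 0.4149 0.1757]·P = 0.0122;  [-0.6172 -0.4149 0.1757]·P = 0.0122
det = 0.5122;  x = -0.0197+0.2846z,  y = 0.0000+0.0000z
quadratic in z: (1.0810)z²+(0.0779)z+(-0.0764)=0, √Δ=0.5802 → z ∈ {-0.3044, 0.2323}; z = -0.3044 (taking z<0)
x = -0.1063, y = 0.0000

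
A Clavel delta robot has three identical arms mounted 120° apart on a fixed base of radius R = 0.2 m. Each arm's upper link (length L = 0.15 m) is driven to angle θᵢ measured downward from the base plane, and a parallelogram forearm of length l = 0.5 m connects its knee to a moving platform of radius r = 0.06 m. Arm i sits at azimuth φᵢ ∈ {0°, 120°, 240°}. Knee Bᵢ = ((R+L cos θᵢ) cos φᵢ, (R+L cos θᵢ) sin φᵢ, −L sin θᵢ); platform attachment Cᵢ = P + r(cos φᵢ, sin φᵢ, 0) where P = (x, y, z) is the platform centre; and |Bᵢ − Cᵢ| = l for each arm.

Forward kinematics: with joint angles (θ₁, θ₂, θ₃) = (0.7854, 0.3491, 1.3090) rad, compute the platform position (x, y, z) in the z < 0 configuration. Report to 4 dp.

(0.0144, 0.1598, -0.5193)

φ1=0.0°: virtual centre (0.2461, 0.0000, -0.1061), radius l
S2 = (0.2810·cos120.0°, 0.2810·sin120.0°, -0.0513) = (-0.1405, 0.2433, -0.0513)
S3 = (0.1788·cos240.0°, 0.1788·sin240.0°, -0.1449) = (-0.0894, -0.1549, -0.1449)
subtract pairs → two planes through P
plane₁₂: -0.7731x+0.4866y+0.1095z = 0.0098
Cramer: x(z) = 0.0108-0.0068z;  y(z) = 0.0373-0.2359z
into |P−S₁|² = l²: 1.0557z² + 0.1977z + -0.1820 = 0;  Δ = 0.8078;  z = -0.5193 or 0.3320 → z<0 root = -0.5193
x = 0.0144, y = 0.1598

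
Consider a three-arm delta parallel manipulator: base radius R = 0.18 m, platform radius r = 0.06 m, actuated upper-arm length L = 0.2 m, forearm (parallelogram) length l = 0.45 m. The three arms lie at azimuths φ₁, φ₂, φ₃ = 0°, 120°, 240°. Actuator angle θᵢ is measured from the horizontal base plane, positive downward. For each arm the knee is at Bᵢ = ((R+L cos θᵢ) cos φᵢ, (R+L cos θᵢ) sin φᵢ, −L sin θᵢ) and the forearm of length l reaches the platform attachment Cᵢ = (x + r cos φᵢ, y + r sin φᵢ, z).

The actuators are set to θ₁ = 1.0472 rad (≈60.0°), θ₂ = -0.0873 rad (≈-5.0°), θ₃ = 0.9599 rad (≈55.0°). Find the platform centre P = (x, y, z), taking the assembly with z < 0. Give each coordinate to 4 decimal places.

(-0.1183, 0.1684, -0.4174)

φ1=0.0°: virtual centre (0.2200, 0.0000, -0.1732), radius l
arm 2 at φ=120.0°: e+L cos θ2 = 0.3192;  O2 = (-0.1596, 0.2765, 0.0174)
φ3=240.0°: virtual centre (-0.1174, -0.2033, -0.1638), radius l
subtract pairs → two planes through P
[-0.7592 0.5529 0.3813]·P = 0.0238;  [-0.6747 -0.4065 0.0188]·P = 0.0035
det = 0.6817;  x = -0.0171+0.2426z,  y = 0.0196+-0.3565z
sphere 1 gives Az²+Bz+C=0 with A=1.1859, B=0.2174, C=-0.1159;  B²−4AC=0.5971;  roots -0.4174, 0.2341;  negative root z = -0.4174
x = -0.1183, y = 0.1684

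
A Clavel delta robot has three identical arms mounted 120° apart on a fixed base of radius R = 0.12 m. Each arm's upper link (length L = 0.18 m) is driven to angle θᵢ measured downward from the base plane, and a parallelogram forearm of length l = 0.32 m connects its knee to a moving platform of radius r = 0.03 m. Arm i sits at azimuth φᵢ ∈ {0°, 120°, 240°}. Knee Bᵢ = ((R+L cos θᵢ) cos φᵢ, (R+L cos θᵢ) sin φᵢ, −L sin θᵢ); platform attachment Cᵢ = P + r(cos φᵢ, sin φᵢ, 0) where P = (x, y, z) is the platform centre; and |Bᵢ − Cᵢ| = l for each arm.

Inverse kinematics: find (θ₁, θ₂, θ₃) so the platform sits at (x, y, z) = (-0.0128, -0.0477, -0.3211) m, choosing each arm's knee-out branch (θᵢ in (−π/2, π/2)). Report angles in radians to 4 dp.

θ₁ = 0.6981, θ₂ = 0.7853, θ₃ = 0.4363

φ1=0.0° → target in arm frame (-0.0128, -0.0477)
  A=0.1028, B=-0.3211, C=(l²−L²−A²−y'²−z²)/(2L)=-0.1276
  θ1 = atan2(B,A) + arccos(C/0.3372) = 0.6981
arm 2 (φ=120.0°): x'=-0.0349, y'=0.0349
  e−x'=0.1249;  (l²−L²−(e−x')²−y'²−z²)/2L = -0.1387
  γ=atan2(-0.3211,0.1249)=-1.1998;  ψ=arccos(-0.4025)=1.9851;  θ2=γ+ψ≈0.7853
rotate P by −φ3: (0.0477, 0.0128, -0.3211)
  e−x'=0.0423;  (l²−L²−(e−x')²−y'²−z²)/2L = -0.0974
  γ=atan2(-0.3211,0.0423)=-1.4398;  ψ=arccos(-0.3007)=1.8762;  θ3=γ+ψ≈0.4363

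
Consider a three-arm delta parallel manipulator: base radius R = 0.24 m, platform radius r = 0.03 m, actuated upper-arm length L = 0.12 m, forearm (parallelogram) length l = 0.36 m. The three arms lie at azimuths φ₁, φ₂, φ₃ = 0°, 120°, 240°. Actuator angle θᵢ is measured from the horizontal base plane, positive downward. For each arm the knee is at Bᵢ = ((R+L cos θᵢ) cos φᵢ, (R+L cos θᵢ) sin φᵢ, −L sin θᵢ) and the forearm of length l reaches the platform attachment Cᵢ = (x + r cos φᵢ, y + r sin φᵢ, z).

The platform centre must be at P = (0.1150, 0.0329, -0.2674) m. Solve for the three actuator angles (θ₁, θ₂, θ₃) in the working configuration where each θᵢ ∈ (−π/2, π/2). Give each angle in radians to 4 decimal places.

rotate P by −φ1: (0.1150, 0.0329, -0.2674)
  A=0.0950, B=-0.2674, C=(l²−L²−A²−y'²−z²)/(2L)=0.1400
  γ=atan2(-0.2674,0.0950)=-1.2294;  ψ=arccos(0.4932)=1.0550;  θ1=γ+ψ≈-0.1744
rotate P by −φ2: (-0.0290, -0.1160, -0.2674)
  e−x'=0.2390;  (l²−L²−(e−x')²−y'²−z²)/2L = -0.1121
  θ2 = atan2(B,A) + arccos(C/0.3586) = 1.0472
arm 3 (φ=240.0°): x'=-0.0860, y'=0.0831
  A=0.2960, B=-0.2674, C=(l²−L²−A²−y'²−z²)/(2L)=-0.2118
  γ=atan2(-0.2674,0.2960)=-0.7347;  ψ=arccos(-0.5309)=2.1305;  θ3=γ+ψ≈1.3958

θ₁ = -0.1744, θ₂ = 1.0472, θ₃ = 1.3958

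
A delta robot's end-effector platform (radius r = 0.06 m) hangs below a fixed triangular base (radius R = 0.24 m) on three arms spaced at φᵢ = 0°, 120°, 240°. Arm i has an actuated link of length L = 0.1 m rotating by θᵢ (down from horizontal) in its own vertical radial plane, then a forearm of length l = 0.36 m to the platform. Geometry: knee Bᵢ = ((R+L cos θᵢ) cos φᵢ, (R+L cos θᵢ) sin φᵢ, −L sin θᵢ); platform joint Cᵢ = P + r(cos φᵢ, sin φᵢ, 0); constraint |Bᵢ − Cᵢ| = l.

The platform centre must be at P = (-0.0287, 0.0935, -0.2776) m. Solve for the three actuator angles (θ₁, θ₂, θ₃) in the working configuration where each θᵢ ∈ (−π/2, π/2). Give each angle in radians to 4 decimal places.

rotate P by −φ1: (-0.0287, 0.0935, -0.2776)
  e−x'=0.2087;  (l²−L²−(e−x')²−y'²−z²)/2L = -0.0488
  θ1 = atan2(B,A) + arccos(C/0.3473) = 0.7856
arm 2 (φ=120.0°): x'=0.0953, y'=-0.0219
  A cos θ + B sin θ = C:  0.0847·cos θ + -0.2776·sin θ = 0.1744
  γ=atan2(-0.2776,0.0847)=-1.2747;  ψ=arccos(0.6011)=0.9260;  θ2=γ+ψ≈-0.3488
rotate P by −φ3: (-0.0666, -0.0716, -0.2776)
  A cos θ + B sin θ = C:  0.2466·cos θ + -0.2776·sin θ = -0.1171
  γ=atan2(-0.2776,0.2466)=-0.8444;  ψ=arccos(-0.3152)=1.8915;  θ3=γ+ψ≈1.0471

θ₁ = 0.7856, θ₂ = -0.3488, θ₃ = 1.0471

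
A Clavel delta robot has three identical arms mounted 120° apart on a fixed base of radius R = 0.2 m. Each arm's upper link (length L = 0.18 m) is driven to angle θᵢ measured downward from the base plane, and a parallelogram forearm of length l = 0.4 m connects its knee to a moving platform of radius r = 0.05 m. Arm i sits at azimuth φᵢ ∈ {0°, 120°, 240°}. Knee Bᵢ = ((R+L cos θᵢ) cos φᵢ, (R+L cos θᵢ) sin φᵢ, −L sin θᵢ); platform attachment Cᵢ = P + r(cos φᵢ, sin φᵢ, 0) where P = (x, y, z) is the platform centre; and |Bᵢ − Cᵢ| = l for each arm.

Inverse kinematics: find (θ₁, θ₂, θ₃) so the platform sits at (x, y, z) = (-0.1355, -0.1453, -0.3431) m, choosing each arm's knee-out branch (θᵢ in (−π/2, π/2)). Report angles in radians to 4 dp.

θ₁ = 1.3093, θ₂ = 1.0472, θ₃ = -0.1744

φ1=0.0° → target in arm frame (-0.1355, -0.1453)
  A cos θ + B sin θ = C:  0.2855·cos θ + -0.3431·sin θ = -0.2576
  γ=atan2(-0.3431,0.2855)=-0.8768;  ψ=arccos(-0.5772)=2.1860;  θ1=γ+ψ≈1.3093
φ2=120.0° → target in arm frame (-0.0581, 0.1900)
  A cos θ + B sin θ = C:  0.2081·cos θ + -0.3431·sin θ = -0.1931
  θ2 = atan2(B,A) + arccos(C/0.4013) = 1.0472
φ3=240.0° → target in arm frame (0.1936, -0.0447)
  A cos θ + B sin θ = C:  -0.0436·cos θ + -0.3431·sin θ = 0.0166
  γ=atan2(-0.3431,-0.0436)=-1.6971;  ψ=arccos(0.0481)=1.5227;  θ3=γ+ψ≈-0.1744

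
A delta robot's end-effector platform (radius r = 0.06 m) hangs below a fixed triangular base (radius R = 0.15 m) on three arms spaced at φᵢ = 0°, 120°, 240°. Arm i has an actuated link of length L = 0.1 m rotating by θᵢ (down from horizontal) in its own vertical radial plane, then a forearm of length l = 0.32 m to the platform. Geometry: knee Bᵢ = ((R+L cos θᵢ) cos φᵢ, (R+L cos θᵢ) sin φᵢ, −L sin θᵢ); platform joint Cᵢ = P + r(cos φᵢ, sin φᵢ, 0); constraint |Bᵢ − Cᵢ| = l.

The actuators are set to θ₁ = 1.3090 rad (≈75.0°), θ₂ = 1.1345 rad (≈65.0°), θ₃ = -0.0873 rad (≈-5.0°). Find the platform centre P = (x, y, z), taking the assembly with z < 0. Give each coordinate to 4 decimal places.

(-0.0929, -0.1187, -0.3080)

φ1=0.0°: virtual centre (0.1159, 0.0000, -0.0966), radius l
O2 = (0.1323·cos120.0°, 0.1323·sin120.0°, -0.0906) = (-0.0661, 0.1145, -0.0906)
arm 3 at φ=240.0°: e+L cos θ3 = 0.1896;  O3 = (-0.0948, -0.1642, 0.0087)
eliminate P² terms by subtracting sphere 1 from 2 and 3
linear system: -0.3640x+0.2291y = 0.0029−0.0119z; -0.4214x+-0.3284y = 0.0133−0.2106z
det = 0.2161;  x = -0.0186+0.2414z,  y = -0.0166+0.3316z
quadratic in z: (1.1682)z²+(0.1173)z+(-0.0747)=0, √Δ=0.6024 → z ∈ {-0.3080, 0.2077}; z = -0.3080 (taking z<0)
x = -0.0929, y = -0.1187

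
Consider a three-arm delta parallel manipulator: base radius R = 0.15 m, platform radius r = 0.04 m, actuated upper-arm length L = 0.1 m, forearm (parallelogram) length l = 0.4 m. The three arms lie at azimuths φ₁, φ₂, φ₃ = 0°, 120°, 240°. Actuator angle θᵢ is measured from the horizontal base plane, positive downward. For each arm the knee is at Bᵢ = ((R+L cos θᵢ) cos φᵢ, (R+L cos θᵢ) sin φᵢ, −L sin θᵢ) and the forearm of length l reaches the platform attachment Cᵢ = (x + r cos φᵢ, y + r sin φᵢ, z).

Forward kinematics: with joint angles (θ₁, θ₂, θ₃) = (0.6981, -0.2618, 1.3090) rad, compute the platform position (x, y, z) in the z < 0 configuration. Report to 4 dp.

(-0.0128, 0.1749, -0.3637)

S1 = (0.1866·cos0.0°, 0.1866·sin0.0°, -0.0643) = (0.1866, 0.0000, -0.0643)
arm 2 at φ=120.0°: (R−r)+L cos θ2 = 0.2066;  S2 = (-0.1033, 0.1789, 0.0259)
S3 = (0.1359·cos240.0°, 0.1359·sin240.0°, -0.0966) = (-0.0679, -0.1177, -0.0966)
subtract pairs → two planes through P
plane₁₂: -0.5798x+0.3578y+0.1803z = 0.0044
det = 0.3186;  x = 0.0093+0.0606z,  y = 0.0273+-0.4057z
sphere 1 gives Az²+Bz+C=0 with A=1.1683, B=0.0849, C=-0.1237;  B²−4AC=0.5852;  roots -0.3637, 0.2911;  negative root z = -0.3637
x = -0.0128, y = 0.1749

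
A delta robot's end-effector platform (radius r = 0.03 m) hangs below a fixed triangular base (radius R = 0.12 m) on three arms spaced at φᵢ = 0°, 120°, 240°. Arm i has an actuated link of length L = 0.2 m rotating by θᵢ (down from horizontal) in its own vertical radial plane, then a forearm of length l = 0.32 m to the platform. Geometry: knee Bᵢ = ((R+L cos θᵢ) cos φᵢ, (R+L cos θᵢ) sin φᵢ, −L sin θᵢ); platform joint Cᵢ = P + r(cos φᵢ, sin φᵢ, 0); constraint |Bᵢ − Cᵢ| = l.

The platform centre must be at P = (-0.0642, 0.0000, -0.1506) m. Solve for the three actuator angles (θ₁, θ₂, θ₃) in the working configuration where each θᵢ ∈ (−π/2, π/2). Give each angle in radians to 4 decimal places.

φ1=0.0° → target in arm frame (-0.0642, 0.0000)
  e−x'=0.1542;  (l²−L²−(e−x')²−y'²−z²)/2L = 0.0399
  θ1 = atan2(B,A) + arccos(C/0.2155) = 0.6112
φ2=120.0° → target in arm frame (0.0321, 0.0556)
  e−x'=0.0579;  (l²−L²−(e−x')²−y'²−z²)/2L = 0.0832
  √(A²+B²)=0.1613;  θ2 = -1.2038+1.0291 ≈ -0.1747
rotate P by −φ3: (0.0321, -0.0556, -0.1506)
  A=0.0579, B=-0.1506, C=(l²−L²−A²−y'²−z²)/(2L)=0.0832
  γ=atan2(-0.1506,0.0579)=-1.2038;  ψ=arccos(0.5156)=1.0291;  θ3=γ+ψ≈-0.1747

θ₁ = 0.6112, θ₂ = -0.1747, θ₃ = -0.1747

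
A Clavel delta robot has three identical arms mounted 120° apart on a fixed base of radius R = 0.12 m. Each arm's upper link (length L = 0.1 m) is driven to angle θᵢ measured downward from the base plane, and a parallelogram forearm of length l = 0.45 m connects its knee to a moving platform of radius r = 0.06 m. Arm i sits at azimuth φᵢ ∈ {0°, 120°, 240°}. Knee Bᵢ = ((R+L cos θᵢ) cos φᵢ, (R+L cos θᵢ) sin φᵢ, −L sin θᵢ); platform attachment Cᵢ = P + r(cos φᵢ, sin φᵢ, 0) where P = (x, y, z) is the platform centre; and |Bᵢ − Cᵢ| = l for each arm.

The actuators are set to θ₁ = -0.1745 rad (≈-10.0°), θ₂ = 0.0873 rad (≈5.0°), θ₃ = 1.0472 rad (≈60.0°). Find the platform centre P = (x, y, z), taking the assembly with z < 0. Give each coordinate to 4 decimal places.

arm 1 at φ=0.0°: ρ1 = 0.1585;  centre 1 = (0.1585, 0.0000, 0.0174)
centre 2 = (0.1596·cos120.0°, 0.1596·sin120.0°, -0.0087) = (-0.0798, 0.1382, -0.0087)
φ3=240.0°: virtual centre (-0.0550, -0.0953, -0.0866), radius l
|centre ₂|²−|centre ₁|² = 0.0001;  |centre ₃|²−|centre ₁|² = -0.0058
linear system: -0.4766x+0.2765y = 0.0001−-0.0522z; -0.4270x+-0.1905y = -0.0058−-0.2079z
det = 0.2088;  x = 0.0076+-0.3228z,  y = 0.0136+-0.3679z
sphere 1 gives Az²+Bz+C=0 with A=1.2395, B=0.0527, C=-0.1792;  B²−4AC=0.8915;  roots -0.4021, 0.3596;  negative root z = -0.4021
x = 0.1374, y = 0.1615

(0.1374, 0.1615, -0.4021)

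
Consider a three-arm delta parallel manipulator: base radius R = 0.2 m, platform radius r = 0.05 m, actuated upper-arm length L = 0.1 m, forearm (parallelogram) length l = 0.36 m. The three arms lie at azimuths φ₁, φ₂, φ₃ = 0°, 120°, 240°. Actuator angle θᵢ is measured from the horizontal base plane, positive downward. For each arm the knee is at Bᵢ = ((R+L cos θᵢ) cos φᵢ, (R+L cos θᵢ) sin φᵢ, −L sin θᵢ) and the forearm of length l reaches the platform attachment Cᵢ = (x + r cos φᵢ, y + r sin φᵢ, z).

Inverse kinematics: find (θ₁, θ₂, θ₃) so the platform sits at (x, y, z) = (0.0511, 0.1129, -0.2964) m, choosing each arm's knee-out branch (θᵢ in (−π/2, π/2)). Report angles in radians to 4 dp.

arm 1 (φ=0.0°): x'=0.0511, y'=0.1129
  A=0.0989, B=-0.2964, C=(l²−L²−A²−y'²−z²)/(2L)=0.0461
  γ=atan2(-0.2964,0.0989)=-1.2487;  ψ=arccos(0.1475)=1.4227;  θ1=γ+ψ≈0.1740
arm 2 (φ=120.0°): x'=0.0722, y'=-0.1007
  A=0.0778, B=-0.2964, C=(l²−L²−A²−y'²−z²)/(2L)=0.0778
  √(A²+B²)=0.3064;  θ2 = -1.3142+1.3142 ≈ 0.0000
φ3=240.0° → target in arm frame (-0.1233, -0.0122)
  A cos θ + B sin θ = C:  0.2733·cos θ + -0.2964·sin θ = -0.2155
  θ3 = atan2(B,A) + arccos(C/0.4032) = 1.3089

θ₁ = 0.1740, θ₂ = 0.0000, θ₃ = 1.3089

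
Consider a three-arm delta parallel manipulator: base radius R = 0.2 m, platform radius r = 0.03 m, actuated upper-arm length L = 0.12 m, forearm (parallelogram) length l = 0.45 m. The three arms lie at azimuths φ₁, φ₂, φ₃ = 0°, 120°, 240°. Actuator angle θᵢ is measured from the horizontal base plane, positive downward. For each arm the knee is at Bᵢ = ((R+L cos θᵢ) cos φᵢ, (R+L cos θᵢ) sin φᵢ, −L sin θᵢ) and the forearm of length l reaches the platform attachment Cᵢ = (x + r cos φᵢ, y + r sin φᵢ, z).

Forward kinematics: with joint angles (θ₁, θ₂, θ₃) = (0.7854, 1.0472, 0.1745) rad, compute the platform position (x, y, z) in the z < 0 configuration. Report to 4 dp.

O1 = (0.2549·cos0.0°, 0.2549·sin0.0°, -0.0849) = (0.2549, 0.0000, -0.0849)
arm 2 at φ=120.0°: e+L cos θ2 = 0.2300;  O2 = (-0.1150, 0.1992, -0.1039)
arm 3 at φ=240.0°: e+L cos θ3 = 0.2882;  O3 = (-0.1441, -0.2496, -0.0208)
eliminate P² terms by subtracting sphere 1 from 2 and 3
[-0.7397 0.3984 -0.0381]·P = -0.0084;  [-0.7979 -0.4991 0.1280]·P = 0.0113
Cramer: x(z) = -0.0004+0.0465z;  y(z) = -0.0220+0.1821z
quadratic in z: (1.0353)z²+(0.1379)z+(-0.1296)=0, √Δ=0.7456 → z ∈ {-0.4267, 0.2935}; z = -0.4267 (taking z<0)
x = -0.0203, y = -0.0997

(-0.0203, -0.0997, -0.4267)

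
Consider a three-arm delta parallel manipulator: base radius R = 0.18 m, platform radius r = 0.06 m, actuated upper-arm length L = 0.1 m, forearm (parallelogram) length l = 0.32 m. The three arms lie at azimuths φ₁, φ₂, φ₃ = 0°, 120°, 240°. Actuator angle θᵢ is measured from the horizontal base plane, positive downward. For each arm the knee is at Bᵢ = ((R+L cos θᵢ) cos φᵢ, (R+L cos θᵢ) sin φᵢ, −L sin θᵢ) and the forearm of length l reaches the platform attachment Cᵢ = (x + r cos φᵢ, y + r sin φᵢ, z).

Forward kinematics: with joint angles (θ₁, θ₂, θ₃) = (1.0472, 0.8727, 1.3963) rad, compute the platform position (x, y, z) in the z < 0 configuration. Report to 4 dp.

(0.0097, 0.0492, -0.3592)

φ1=0.0°: virtual centre (0.1700, 0.0000, -0.0866), radius l
arm 2 at φ=120.0°: ρ2 = 0.1843;  centre 2 = (-0.0921, 0.1596, -0.0766)
arm 3 at φ=240.0°: ρ3 = 0.1374;  centre 3 = (-0.0687, -0.1190, -0.0985)
subtract pairs → two planes through P
linear system: -0.5243x+0.3192y = 0.0034−0.0200z; -0.4774x+-0.2379y = -0.0078−-0.0238z
Cramer: x(z) = 0.0061-0.0102z;  y(z) = 0.0207-0.0794z
sphere 1 gives Az²+Bz+C=0 with A=1.0064, B=0.1733, C=-0.0676;  B²−4AC=0.3022;  roots -0.3592, 0.1870;  negative root z = -0.3592
x = 0.0097, y = 0.0492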